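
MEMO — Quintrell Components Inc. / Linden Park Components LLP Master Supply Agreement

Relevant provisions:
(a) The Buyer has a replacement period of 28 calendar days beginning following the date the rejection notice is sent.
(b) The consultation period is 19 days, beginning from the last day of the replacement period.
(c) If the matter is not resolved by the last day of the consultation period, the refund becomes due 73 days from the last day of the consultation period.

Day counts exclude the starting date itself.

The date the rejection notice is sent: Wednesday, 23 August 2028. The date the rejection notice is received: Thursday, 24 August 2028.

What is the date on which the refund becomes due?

21 December 2028

Adding 28 calendar days to 23 August 2028 gives 20 September 2028, which is the last day of the replacement period.
Adding 19 calendar days to 20 September 2028 gives 9 October 2028, which is the last day of the consultation period.
The date on which the refund becomes due: 9 October 2028 + 73 days = 21 December 2028.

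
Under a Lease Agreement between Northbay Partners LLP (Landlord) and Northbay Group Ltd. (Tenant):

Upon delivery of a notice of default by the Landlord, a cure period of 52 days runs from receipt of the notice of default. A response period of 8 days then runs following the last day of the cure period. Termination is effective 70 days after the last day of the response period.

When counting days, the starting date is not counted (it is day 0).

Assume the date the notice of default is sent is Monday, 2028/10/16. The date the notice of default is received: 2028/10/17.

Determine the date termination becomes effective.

The last day of the cure period: 52 calendar days after 2028/10/17 is 2028/12/08.
The last day of the response period: 8 calendar days after 2028/12/08 is 2028/12/16.
The date termination becomes effective: 70 calendar days after 2028/12/16 is 2029/02/24.

2029/02/24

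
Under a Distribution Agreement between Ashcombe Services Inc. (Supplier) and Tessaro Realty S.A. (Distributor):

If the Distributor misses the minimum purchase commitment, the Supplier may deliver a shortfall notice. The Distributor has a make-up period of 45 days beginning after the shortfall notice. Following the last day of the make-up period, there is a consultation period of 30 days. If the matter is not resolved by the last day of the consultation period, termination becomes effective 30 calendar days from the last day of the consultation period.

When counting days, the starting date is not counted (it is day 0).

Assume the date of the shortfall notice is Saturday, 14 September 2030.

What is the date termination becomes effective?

28 December 2030

The last day of the make-up period: 45 calendar days after 14 September 2030 is 29 October 2030.
The last day of the consultation period: 30 calendar days after 29 October 2030 is 28 November 2030.
Adding 30 calendar days to 28 November 2030 gives 28 December 2030, which is the date termination becomes effective.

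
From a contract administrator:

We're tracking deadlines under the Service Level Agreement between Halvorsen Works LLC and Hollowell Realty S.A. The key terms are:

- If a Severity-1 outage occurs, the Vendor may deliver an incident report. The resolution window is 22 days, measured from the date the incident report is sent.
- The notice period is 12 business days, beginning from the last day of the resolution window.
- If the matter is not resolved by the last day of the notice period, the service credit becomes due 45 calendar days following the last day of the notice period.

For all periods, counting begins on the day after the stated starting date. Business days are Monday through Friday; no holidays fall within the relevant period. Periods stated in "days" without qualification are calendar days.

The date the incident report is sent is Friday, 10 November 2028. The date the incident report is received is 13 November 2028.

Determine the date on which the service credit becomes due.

The last day of the resolution window: 22 calendar days after 10 November 2028 is 2 December 2028.
The last day of the notice period: 12 business days after Saturday, 2 December 2028, skipping weekends — Dec 4, Dec 5, Dec 6, Dec 7, …, Dec 15, Dec 18, Dec 19 — lands on Tuesday, 19 December 2028.
The date on which the service credit becomes due: 45 calendar days after 19 December 2028 is 2 February 2029.

2 February 2029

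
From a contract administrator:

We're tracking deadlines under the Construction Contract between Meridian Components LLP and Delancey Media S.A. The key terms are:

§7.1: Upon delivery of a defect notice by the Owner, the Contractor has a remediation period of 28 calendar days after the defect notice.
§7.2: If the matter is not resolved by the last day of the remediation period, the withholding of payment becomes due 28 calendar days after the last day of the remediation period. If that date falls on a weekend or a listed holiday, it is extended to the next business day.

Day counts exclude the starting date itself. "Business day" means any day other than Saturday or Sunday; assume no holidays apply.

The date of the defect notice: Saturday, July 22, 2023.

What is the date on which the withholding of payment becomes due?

The last day of the remediation period: July 22, 2023 + 28 days = August 19, 2023.
The date on which the withholding of payment becomes due: 28 calendar days after August 19, 2023 is September 16, 2023. That falls on a Saturday, so it rolls to the next business day, Monday, September 18, 2023.

September 18, 2023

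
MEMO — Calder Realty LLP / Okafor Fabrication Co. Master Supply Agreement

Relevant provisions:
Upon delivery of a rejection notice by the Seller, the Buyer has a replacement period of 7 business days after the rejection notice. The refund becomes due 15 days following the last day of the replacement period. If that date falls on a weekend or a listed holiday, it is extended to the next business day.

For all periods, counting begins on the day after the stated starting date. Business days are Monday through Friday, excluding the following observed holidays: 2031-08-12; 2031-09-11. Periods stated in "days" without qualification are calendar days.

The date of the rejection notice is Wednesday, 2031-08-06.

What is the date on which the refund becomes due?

2031-09-02

The last day of the replacement period: counting 7 business days from Wednesday, 2031-08-06 (Aug 7, Aug 8, Aug 11, Aug 13, Aug 14, Aug 15, Aug 18, skipping weekends and the listed holiday on Aug 12) reaches Monday, 2031-08-18.
The date on which the refund becomes due: 2031-08-18 + 15 days = 2031-09-02. 2031-09-02 is a Tuesday and is not a listed holiday, so no roll-forward applies.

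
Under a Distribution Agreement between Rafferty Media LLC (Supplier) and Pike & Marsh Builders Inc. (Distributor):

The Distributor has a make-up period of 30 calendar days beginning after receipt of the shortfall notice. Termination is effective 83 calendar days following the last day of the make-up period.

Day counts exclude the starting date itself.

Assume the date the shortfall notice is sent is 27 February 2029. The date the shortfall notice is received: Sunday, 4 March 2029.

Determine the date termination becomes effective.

25 June 2029

The last day of the make-up period: 4 March 2029 + 30 days = 3 April 2029.
The date termination becomes effective: 3 April 2029 + 83 days = 25 June 2029.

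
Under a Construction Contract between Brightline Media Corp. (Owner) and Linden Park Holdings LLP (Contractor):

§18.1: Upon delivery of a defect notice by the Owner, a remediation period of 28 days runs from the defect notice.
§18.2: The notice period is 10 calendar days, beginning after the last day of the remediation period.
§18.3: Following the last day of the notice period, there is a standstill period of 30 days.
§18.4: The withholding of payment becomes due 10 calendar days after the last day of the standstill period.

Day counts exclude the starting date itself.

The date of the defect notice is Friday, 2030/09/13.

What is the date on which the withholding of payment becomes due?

Adding 28 calendar days to 2030/09/13 gives 2030/10/11, which is the last day of the remediation period.
The last day of the notice period: 10 calendar days after 2030/10/11 is 2030/10/21.
The last day of the standstill period: 30 calendar days after 2030/10/21 is 2030/11/20.
Adding 10 calendar days to 2030/11/20 gives 2030/11/30, which is the date on which the withholding of payment becomes due.

2030/11/30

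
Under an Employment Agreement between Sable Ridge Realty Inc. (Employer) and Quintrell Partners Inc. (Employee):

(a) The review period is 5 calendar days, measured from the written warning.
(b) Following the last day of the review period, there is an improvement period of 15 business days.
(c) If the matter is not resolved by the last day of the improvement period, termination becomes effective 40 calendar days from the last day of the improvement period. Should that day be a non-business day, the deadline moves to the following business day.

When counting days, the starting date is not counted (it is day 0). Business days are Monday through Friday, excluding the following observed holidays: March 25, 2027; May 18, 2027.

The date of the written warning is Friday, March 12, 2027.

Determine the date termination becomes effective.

The last day of the review period: March 12, 2027 + 5 days = March 17, 2027.
The last day of the improvement period: 15 business days after Wednesday, March 17, 2027, skipping weekends and the listed holiday on Mar 25 — Mar 18, Mar 19, Mar 22, Mar 23, …, Apr 6, Apr 7, Apr 8 — lands on Thursday, April 8, 2027.
The date termination becomes effective: 40 calendar days after April 8, 2027 is May 18, 2027. That falls on Tuesday, a listed holiday, so it rolls to the next business day, Wednesday, May 19, 2027.

May 19, 2027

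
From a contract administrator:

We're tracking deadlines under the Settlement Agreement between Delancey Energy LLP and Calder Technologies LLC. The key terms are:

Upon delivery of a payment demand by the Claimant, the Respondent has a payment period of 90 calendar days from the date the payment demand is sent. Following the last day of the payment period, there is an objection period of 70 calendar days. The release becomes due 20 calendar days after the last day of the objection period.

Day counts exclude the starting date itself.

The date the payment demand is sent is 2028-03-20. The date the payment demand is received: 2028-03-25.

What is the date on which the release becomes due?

2028-09-16

The last day of the payment period: 2028-03-20 + 90 days = 2028-06-18.
The last day of the objection period: 70 calendar days after 2028-06-18 is 2028-08-27.
Adding 20 calendar days to 2028-08-27 gives 2028-09-16, which is the date on which the release becomes due.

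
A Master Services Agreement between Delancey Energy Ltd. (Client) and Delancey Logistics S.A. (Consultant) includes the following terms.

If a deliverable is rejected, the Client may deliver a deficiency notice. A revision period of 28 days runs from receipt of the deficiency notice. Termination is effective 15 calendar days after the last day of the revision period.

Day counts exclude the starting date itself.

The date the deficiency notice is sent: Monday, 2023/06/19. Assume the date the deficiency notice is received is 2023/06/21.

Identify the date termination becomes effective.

The last day of the revision period: 2023/06/21 + 28 days = 2023/07/19.
The date termination becomes effective: 15 calendar days after 2023/07/19 is 2023/08/03.

2023/08/03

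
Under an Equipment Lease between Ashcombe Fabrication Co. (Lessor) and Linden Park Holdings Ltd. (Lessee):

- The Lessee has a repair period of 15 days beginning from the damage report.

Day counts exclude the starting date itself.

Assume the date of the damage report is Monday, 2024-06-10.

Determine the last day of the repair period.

The last day of the repair period: 2024-06-10 + 15 days = 2024-06-25.

2024-06-25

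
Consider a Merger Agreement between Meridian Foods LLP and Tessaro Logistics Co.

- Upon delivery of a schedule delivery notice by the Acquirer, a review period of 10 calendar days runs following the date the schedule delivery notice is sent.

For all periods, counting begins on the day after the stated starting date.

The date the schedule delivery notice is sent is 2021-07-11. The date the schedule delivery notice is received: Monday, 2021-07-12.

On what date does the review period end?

Adding 10 calendar days to 2021-07-11 gives 2021-07-21, which is the last day of the review period.

2021-07-21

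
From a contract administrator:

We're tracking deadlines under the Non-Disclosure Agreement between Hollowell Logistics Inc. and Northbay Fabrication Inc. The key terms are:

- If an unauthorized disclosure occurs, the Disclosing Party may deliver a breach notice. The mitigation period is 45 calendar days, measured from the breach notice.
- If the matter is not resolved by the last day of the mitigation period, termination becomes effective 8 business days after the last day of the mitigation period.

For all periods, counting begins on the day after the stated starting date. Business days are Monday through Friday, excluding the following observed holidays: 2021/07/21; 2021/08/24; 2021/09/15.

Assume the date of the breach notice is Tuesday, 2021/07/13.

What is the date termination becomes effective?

The last day of the mitigation period: 45 calendar days after 2021/07/13 is 2021/08/27.
From Friday, 2021/08/27, 8 business days (Aug 30, Aug 31, Sep 1, Sep 2, Sep 3, Sep 6, Sep 7, Sep 8, skipping weekends) brings us to Wednesday, 2021/09/08, which is the date termination becomes effective.

2021/09/08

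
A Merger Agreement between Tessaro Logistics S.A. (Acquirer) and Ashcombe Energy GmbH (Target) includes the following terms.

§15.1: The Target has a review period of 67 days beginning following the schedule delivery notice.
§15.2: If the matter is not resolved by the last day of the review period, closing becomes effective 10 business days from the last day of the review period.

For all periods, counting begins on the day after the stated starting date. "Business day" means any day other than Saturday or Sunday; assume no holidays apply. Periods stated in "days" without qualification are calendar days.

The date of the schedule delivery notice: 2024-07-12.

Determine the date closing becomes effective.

The last day of the review period: 67 calendar days after 2024-07-12 is 2024-09-17.
From Tuesday, 2024-09-17, 10 business days (Sep 18, Sep 19, Sep 20, Sep 23, Sep 24, Sep 25, Sep 26, Sep 27, Sep 30, Oct 1, skipping weekends) brings us to Tuesday, 2024-10-01, which is the date closing becomes effective.

2024-10-01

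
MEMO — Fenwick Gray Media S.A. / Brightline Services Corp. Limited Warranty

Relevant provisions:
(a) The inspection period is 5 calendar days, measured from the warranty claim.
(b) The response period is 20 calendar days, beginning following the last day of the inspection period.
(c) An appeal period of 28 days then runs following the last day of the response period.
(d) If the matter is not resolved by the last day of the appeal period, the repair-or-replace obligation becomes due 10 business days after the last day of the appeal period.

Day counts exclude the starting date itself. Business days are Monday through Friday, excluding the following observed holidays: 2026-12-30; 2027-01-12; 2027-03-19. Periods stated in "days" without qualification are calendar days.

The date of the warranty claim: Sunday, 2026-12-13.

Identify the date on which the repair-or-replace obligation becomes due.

Adding 5 calendar days to 2026-12-13 gives 2026-12-18, which is the last day of the inspection period.
Adding 20 calendar days to 2026-12-18 gives 2027-01-07, which is the last day of the response period.
The last day of the appeal period: 28 calendar days after 2027-01-07 is 2027-02-04.
From Thursday, 2027-02-04, 10 business days (Feb 5, Feb 8, Feb 9, Feb 10, Feb 11, Feb 12, Feb 15, Feb 16, Feb 17, Feb 18, skipping weekends) brings us to Thursday, 2027-02-18, which is the date on which the repair-or-replace obligation becomes due.

2027-02-18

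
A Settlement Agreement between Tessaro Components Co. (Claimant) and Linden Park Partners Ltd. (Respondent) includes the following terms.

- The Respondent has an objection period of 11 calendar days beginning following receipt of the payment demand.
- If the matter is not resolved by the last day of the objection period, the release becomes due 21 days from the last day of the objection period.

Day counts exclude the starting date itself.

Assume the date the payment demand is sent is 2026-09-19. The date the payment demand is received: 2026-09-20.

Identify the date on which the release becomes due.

The last day of the objection period: 2026-09-20 + 11 days = 2026-10-01.
The date on which the release becomes due: 2026-10-01 + 21 days = 2026-10-22.

2026-10-22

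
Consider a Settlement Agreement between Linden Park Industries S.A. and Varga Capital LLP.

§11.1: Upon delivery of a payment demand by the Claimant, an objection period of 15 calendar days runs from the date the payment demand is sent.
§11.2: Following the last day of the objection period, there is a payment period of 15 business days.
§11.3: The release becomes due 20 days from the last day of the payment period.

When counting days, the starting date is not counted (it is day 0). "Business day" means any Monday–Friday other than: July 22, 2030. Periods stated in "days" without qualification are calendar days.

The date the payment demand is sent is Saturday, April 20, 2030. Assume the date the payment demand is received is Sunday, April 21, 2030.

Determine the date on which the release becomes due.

Adding 15 calendar days to April 20, 2030 gives May 5, 2030, which is the last day of the objection period.
From Sunday, May 5, 2030, 15 business days (May 6, May 7, May 8, May 9, …, May 22, May 23, May 24, skipping weekends) brings us to Friday, May 24, 2030, which is the last day of the payment period.
The date on which the release becomes due: May 24, 2030 + 20 days = June 13, 2030.

June 13, 2030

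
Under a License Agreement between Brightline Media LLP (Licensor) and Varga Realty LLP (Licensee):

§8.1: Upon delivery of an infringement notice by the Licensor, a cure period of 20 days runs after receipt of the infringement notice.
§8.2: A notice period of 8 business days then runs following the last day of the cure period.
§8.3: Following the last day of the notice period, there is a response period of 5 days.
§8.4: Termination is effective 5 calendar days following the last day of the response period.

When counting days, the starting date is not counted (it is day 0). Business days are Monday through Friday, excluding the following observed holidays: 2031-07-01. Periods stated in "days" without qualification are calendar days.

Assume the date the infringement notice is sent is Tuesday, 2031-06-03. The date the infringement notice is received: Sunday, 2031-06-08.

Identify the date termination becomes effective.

2031-07-20

The last day of the cure period: 2031-06-08 + 20 days = 2031-06-28.
From Saturday, 2031-06-28, 8 business days (Jun 30, Jul 2, Jul 3, Jul 4, Jul 7, Jul 8, Jul 9, Jul 10, skipping weekends and the listed holiday on Jul 1) brings us to Thursday, 2031-07-10, which is the last day of the notice period.
The last day of the response period: 5 calendar days after 2031-07-10 is 2031-07-15.
The date termination becomes effective: 2031-07-15 + 5 days = 2031-07-20.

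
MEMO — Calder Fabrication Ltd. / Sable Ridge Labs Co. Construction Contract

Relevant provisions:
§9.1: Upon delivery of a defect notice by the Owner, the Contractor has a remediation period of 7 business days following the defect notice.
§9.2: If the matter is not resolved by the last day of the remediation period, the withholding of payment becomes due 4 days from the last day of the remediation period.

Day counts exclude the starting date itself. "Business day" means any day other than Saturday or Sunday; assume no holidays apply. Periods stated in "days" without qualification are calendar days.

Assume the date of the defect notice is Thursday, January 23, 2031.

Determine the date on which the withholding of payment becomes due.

The last day of the remediation period: counting 7 business days from Thursday, January 23, 2031 (Jan 24, Jan 27, Jan 28, Jan 29, Jan 30, Jan 31, Feb 3, skipping weekends) reaches Monday, February 3, 2031.
The date on which the withholding of payment becomes due: February 3, 2031 + 4 days = February 7, 2031.

February 7, 2031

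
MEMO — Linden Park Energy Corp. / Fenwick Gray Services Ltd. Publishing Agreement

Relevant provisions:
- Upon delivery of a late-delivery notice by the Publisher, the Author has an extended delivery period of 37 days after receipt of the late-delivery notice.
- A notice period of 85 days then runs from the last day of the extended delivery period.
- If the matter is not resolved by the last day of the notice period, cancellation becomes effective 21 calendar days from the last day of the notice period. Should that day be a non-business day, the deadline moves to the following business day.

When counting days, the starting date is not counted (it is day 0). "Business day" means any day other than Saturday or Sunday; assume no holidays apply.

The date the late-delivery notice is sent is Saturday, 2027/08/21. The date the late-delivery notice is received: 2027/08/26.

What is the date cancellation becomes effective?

The last day of the extended delivery period: 37 calendar days after 2027/08/26 is 2027/10/02.
The last day of the notice period: 85 calendar days after 2027/10/02 is 2027/12/26.
The date cancellation becomes effective: 2027/12/26 + 21 days = 2028/01/16. That falls on a Sunday, so it rolls to the next business day, Monday, 2028/01/17.

2028/01/17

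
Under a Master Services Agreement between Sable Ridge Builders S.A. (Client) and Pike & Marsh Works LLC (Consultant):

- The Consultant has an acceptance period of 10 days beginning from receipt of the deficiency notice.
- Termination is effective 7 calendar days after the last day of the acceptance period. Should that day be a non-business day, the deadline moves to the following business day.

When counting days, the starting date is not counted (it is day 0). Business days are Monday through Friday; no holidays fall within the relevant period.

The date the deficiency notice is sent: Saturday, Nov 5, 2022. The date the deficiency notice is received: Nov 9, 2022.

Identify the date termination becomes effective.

The last day of the acceptance period: Nov 9, 2022 + 10 days = Nov 19, 2022.
Adding 7 calendar days to Nov 19, 2022 gives Nov 26, 2022, which is the date termination becomes effective. That falls on a Saturday, so it rolls to the next business day, Monday, Nov 28, 2022.

Nov 28, 2022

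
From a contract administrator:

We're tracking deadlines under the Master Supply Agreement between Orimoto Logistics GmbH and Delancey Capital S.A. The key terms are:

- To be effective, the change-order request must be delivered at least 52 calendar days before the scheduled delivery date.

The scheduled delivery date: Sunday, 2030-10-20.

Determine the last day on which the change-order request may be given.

2030-08-29

Counting back 52 calendar days from 2030-10-20 gives 2030-08-29.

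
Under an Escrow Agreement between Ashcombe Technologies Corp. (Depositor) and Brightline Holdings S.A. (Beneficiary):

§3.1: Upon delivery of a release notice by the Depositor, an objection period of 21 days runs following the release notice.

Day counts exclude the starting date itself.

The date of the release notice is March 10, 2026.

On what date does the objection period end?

The last day of the objection period: March 10, 2026 + 21 days = March 31, 2026.

March 31, 2026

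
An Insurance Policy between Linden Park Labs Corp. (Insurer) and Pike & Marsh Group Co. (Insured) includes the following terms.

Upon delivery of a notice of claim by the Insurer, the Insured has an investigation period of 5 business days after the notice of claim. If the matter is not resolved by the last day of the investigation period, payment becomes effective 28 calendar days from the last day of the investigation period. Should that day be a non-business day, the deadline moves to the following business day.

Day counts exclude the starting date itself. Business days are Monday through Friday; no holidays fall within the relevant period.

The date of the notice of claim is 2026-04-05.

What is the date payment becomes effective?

2026-05-08

From Sunday, 2026-04-05, 5 business days (Apr 6, Apr 7, Apr 8, Apr 9, Apr 10, skipping weekends) brings us to Friday, 2026-04-10, which is the last day of the investigation period.
The date payment becomes effective: 28 calendar days after 2026-04-10 is 2026-05-08. 2026-05-08 is a Friday, so no roll-forward applies.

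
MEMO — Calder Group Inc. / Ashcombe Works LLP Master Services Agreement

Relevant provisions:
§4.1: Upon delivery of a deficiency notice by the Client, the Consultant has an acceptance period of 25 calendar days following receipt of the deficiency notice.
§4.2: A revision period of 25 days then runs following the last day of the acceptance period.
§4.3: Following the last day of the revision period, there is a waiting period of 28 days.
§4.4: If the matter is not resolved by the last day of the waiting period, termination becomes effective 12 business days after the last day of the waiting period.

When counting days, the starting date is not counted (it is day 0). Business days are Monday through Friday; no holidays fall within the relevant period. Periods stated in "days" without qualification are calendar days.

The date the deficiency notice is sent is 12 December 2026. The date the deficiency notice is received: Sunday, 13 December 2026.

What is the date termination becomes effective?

17 March 2027

Adding 25 calendar days to 13 December 2026 gives 7 January 2027, which is the last day of the acceptance period.
The last day of the revision period: 25 calendar days after 7 January 2027 is 1 February 2027.
The last day of the waiting period: 28 calendar days after 1 February 2027 is 1 March 2027.
From Monday, 1 March 2027, 12 business days (Mar 2, Mar 3, Mar 4, Mar 5, …, Mar 15, Mar 16, Mar 17, skipping weekends) brings us to Wednesday, 17 March 2027, which is the date termination becomes effective.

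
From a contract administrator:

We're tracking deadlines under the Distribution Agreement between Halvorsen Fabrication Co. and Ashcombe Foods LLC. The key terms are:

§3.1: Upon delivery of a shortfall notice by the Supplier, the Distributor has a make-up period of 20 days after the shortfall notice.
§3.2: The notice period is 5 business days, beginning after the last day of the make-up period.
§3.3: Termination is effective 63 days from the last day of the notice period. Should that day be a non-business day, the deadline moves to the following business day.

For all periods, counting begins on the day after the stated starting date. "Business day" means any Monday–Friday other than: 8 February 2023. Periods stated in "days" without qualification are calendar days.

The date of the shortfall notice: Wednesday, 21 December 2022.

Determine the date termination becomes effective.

The last day of the make-up period: 21 December 2022 + 20 days = 10 January 2023.
The last day of the notice period: counting 5 business days from Tuesday, 10 January 2023 (Jan 11, Jan 12, Jan 13, Jan 16, Jan 17, skipping weekends) reaches Tuesday, 17 January 2023.
Adding 63 calendar days to 17 January 2023 gives 21 March 2023, which is the date termination becomes effective. 21 March 2023 is a Tuesday and is not a listed holiday, so no roll-forward applies.

21 March 2023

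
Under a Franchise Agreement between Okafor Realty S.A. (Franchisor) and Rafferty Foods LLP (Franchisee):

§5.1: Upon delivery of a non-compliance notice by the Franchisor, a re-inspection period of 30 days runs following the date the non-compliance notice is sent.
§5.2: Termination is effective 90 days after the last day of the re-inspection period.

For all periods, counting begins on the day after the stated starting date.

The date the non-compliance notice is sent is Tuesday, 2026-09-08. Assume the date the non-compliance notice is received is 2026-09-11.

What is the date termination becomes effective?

2027-01-06

The last day of the re-inspection period: 30 calendar days after 2026-09-08 is 2026-10-08.
The date termination becomes effective: 2026-10-08 + 90 days = 2027-01-06.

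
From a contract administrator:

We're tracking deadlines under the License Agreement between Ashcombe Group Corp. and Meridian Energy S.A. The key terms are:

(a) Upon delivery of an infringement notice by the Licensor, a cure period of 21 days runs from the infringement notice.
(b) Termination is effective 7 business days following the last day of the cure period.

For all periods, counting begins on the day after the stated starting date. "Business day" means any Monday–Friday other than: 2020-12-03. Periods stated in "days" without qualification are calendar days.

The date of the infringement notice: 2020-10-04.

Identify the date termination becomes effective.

The last day of the cure period: 21 calendar days after 2020-10-04 is 2020-10-25.
From Sunday, 2020-10-25, 7 business days (Oct 26, Oct 27, Oct 28, Oct 29, Oct 30, Nov 2, Nov 3, skipping weekends) brings us to Tuesday, 2020-11-03, which is the date termination becomes effective.

2020-11-03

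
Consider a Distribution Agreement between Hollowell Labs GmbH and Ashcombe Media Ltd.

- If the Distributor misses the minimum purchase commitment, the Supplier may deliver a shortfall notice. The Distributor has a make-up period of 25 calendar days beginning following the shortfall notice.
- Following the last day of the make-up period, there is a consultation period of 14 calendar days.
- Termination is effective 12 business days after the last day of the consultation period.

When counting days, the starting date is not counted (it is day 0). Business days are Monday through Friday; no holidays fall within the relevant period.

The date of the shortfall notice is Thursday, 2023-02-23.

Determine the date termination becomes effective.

2023-04-19

Adding 25 calendar days to 2023-02-23 gives 2023-03-20, which is the last day of the make-up period.
The last day of the consultation period: 2023-03-20 + 14 days = 2023-04-03.
The date termination becomes effective: 12 business days after Monday, 2023-04-03, skipping weekends — Apr 4, Apr 5, Apr 6, Apr 7, …, Apr 17, Apr 18, Apr 19 — lands on Wednesday, 2023-04-19.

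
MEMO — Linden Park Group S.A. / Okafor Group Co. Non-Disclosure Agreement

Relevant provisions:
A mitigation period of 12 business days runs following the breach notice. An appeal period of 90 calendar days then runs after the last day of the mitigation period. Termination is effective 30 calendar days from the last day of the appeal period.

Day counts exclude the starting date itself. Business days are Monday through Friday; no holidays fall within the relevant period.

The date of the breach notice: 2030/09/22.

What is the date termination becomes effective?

From Sunday, 2030/09/22, 12 business days (Sep 23, Sep 24, Sep 25, Sep 26, …, Oct 4, Oct 7, Oct 8, skipping weekends) brings us to Tuesday, 2030/10/08, which is the last day of the mitigation period.
The last day of the appeal period: 2030/10/08 + 90 days = 2031/01/06.
Adding 30 calendar days to 2031/01/06 gives 2031/02/05, which is the date termination becomes effective.

2031/02/05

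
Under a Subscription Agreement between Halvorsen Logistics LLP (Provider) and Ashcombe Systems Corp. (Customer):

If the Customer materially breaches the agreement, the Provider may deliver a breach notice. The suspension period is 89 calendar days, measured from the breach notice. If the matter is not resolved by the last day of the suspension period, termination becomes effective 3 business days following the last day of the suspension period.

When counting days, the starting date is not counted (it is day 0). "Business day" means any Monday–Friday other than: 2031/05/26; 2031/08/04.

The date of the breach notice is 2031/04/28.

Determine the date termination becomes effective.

The last day of the suspension period: 2031/04/28 + 89 days = 2031/07/26.
The date termination becomes effective: 3 business days after Saturday, 2031/07/26, skipping weekends — Jul 28, Jul 29, Jul 30 — lands on Wednesday, 2031/07/30.

2031/07/30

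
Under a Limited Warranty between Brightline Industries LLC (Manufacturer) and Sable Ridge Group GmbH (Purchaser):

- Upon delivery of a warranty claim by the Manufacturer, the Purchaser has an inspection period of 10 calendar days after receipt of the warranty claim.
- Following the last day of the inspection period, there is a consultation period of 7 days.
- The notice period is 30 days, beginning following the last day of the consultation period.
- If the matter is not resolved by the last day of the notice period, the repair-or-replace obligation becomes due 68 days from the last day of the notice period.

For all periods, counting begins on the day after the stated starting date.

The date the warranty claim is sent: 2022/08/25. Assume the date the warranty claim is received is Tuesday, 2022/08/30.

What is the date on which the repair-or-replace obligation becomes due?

The last day of the inspection period: 2022/08/30 + 10 days = 2022/09/09.
The last day of the consultation period: 7 calendar days after 2022/09/09 is 2022/09/16.
Adding 30 calendar days to 2022/09/16 gives 2022/10/16, which is the last day of the notice period.
The date on which the repair-or-replace obligation becomes due: 68 calendar days after 2022/10/16 is 2022/12/23.

2022/12/23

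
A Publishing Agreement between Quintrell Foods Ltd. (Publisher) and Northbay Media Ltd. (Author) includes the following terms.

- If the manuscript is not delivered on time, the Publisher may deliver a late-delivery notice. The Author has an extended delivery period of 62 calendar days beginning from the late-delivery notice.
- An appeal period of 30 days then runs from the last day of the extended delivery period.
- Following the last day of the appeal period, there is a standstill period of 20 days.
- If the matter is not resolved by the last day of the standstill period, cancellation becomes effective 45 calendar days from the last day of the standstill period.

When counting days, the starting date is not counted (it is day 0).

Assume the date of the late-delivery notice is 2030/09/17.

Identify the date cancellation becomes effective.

The last day of the extended delivery period: 2030/09/17 + 62 days = 2030/11/18.
The last day of the appeal period: 30 calendar days after 2030/11/18 is 2030/12/18.
Adding 20 calendar days to 2030/12/18 gives 2031/01/07, which is the last day of the standstill period.
The date cancellation becomes effective: 2031/01/07 + 45 days = 2031/02/21.

2031/02/21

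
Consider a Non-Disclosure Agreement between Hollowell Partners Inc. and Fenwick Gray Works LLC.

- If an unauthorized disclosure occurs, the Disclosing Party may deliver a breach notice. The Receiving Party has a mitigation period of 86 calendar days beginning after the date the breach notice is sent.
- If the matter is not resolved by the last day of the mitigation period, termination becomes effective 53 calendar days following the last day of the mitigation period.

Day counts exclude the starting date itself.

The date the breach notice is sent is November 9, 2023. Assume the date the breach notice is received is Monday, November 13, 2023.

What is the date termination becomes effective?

March 27, 2024

The last day of the mitigation period: November 9, 2023 + 86 days = February 3, 2024.
The date termination becomes effective: 53 calendar days after February 3, 2024 is March 27, 2024.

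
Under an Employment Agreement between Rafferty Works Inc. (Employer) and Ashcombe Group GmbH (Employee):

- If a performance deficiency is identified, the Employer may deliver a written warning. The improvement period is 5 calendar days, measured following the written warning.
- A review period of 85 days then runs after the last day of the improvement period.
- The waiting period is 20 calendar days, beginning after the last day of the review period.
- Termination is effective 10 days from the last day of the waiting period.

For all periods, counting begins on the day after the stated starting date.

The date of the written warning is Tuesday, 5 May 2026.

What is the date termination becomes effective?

The last day of the improvement period: 5 May 2026 + 5 days = 10 May 2026.
Adding 85 calendar days to 10 May 2026 gives 3 August 2026, which is the last day of the review period.
The last day of the waiting period: 3 August 2026 + 20 days = 23 August 2026.
The date termination becomes effective: 23 August 2026 + 10 days = 2 September 2026.

2 September 2026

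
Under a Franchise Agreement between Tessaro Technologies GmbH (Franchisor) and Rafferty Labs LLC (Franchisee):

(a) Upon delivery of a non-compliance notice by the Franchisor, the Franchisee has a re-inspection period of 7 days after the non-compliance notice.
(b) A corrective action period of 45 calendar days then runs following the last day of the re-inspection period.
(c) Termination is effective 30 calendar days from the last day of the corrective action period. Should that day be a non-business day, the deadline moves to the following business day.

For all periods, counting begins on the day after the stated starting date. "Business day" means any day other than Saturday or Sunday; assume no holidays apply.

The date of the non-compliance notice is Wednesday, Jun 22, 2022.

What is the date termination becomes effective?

Sep 12, 2022

The last day of the re-inspection period: Jun 22, 2022 + 7 days = Jun 29, 2022.
The last day of the corrective action period: Jun 29, 2022 + 45 days = Aug 13, 2022.
The date termination becomes effective: Aug 13, 2022 + 30 days = Sep 12, 2022. Sep 12, 2022 is a Monday, so no roll-forward applies.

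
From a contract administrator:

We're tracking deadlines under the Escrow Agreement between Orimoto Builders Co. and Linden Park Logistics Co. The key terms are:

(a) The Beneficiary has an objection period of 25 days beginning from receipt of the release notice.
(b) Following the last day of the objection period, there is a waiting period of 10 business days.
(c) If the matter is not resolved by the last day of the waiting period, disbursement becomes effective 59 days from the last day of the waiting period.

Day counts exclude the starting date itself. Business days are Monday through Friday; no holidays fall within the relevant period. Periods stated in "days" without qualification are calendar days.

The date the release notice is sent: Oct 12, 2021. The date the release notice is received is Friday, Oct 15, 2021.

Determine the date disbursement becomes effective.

Jan 21, 2022

The last day of the objection period: Oct 15, 2021 + 25 days = Nov 9, 2021.
The last day of the waiting period: counting 10 business days from Tuesday, Nov 9, 2021 (Nov 10, Nov 11, Nov 12, Nov 15, Nov 16, Nov 17, Nov 18, Nov 19, Nov 22, Nov 23, skipping weekends) reaches Tuesday, Nov 23, 2021.
Adding 59 calendar days to Nov 23, 2021 gives Jan 21, 2022, which is the date disbursement becomes effective.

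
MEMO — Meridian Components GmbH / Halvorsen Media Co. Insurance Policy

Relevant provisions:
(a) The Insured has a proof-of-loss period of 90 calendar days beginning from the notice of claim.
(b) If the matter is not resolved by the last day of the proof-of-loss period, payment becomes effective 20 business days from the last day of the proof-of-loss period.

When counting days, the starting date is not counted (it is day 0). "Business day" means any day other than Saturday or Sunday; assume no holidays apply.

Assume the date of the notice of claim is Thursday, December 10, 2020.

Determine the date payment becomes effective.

The last day of the proof-of-loss period: 90 calendar days after December 10, 2020 is March 10, 2021.
The date payment becomes effective: counting 20 business days from Wednesday, March 10, 2021 (Mar 11, Mar 12, Mar 15, Mar 16, …, Apr 5, Apr 6, Apr 7, skipping weekends) reaches Wednesday, April 7, 2021.

April 7, 2021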